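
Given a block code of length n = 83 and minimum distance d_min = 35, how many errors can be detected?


Detection capability = d_min - 1 = 35 - 1 = 34

34 errors


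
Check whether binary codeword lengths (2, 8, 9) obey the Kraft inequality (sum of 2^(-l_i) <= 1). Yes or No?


Kraft sum = sum(2^(-l_i)) = 0.2559, need <= 1. Result: satisfied (a binary prefix-free code with these lengths exists)

Yes


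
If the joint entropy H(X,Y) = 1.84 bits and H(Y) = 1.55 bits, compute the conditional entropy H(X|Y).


H(X|Y) = H(X,Y) - H(Y) = 1.84 - 1.55 = 0.29

0.29 bits


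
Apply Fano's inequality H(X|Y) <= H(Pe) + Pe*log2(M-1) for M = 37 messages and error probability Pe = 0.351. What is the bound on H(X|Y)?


H(Pe) = -Pe*log2(Pe) - (1-Pe)*log2(1-Pe) = -0.351*log2(0.351) - 0.649*log2(0.649) = 0.530170 + 0.404788 = 0.935. Pe*log2(M-1) = 0.351*log2(36) = 1.814644. Bound = H(Pe) + Pe*log2(M-1) = 0.530170 + 0.404788 + 1.814644 = 2.7496

2.7496 bits


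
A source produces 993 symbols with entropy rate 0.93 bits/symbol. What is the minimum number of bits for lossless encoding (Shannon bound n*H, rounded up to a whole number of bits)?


Minimum bits >= n * H = 993 * 0.93 = 923.49, rounded up to a whole number of bits = 924

924 bits


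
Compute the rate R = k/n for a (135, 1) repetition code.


Rate = k/n = 1/135

1/135


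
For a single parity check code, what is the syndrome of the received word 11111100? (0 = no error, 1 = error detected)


Syndrome = XOR of all bits = 1 XOR 1 XOR 1 XOR 1 XOR 1 XOR 1 XOR 0 XOR 0 = 0

0


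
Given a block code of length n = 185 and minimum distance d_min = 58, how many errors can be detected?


Detection capability = d_min - 1 = 58 - 1 = 57

57 errors


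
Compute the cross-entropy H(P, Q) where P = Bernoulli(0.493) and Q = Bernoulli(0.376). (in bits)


H(P,Q) = -p*log2(q) - (1-p)*log2(1-q). -0.493*log2(0.376) = 0.695719; -0.507*log2(0.624) = 0.344954. H(P,Q) = 0.695719 + 0.344954 = 1.0407

1.0407 bits


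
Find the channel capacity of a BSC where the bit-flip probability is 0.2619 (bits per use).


H(p) = -p*log2(p) - (1-p)*log2(1-p) = -0.2619*log2(0.2619) - 0.7381*log2(0.7381) = 0.506230 + 0.323370 = 0.8296. C = 1 - H(p) = 1 - 0.8296 = 0.1704

0.1704 bits


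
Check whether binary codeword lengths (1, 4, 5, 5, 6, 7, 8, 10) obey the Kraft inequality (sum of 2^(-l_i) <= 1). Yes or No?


Kraft sum = sum(2^(-l_i)) = 0.6533, need <= 1. Result: satisfied (a binary prefix-free code with these lengths exists)

Yes


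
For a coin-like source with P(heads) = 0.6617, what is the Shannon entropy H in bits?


H = -p*log2(p) - (1-p)*log2(1-p). -0.6617*log2(0.6617) = 0.394208; -0.3383*log2(0.3383) = 0.528974. H = 0.394208 + 0.528974 = 0.9232

0.9232 bits


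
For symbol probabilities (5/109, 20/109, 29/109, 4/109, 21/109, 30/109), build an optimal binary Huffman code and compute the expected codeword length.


Huffman construction (repeatedly merge the two least-probable nodes; each merge adds 1 bit to every symbol beneath it): 4/109 + 5/109 = 9/109; 9/109 + 20/109 = 29/109; 21/109 + 29/109 = 50/109; 29/109 + 30/109 = 59/109; 50/109 + 59/109 = 1. Resulting codeword lengths (in the order the probabilities were given): (4, 3, 2, 4, 2, 2). L_avg = sum(p_i * l_i) = 5/109*4 + 20/109*3 + 29/109*2 + 4/109*4 + 21/109*2 + 30/109*2 = 256/109 = 2.3486

2.3486 bits


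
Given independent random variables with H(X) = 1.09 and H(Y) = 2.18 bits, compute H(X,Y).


For independent variables, H(X,Y) = H(X) + H(Y) = 1.09 + 2.18 = 3.27

3.27 bits


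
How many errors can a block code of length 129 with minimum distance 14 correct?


Correction capability = floor((d-1)/2) = floor((14-1)/2) = 6

6 errors


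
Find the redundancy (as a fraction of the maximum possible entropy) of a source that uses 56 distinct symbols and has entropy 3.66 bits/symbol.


H_max = log2(K) = log2(56) = 5.8074 bits/symbol. Redundancy = 1 - H/H_max = 1 - 3.66/5.8074 = 1 - 0.6302 = 0.3698

0.3698


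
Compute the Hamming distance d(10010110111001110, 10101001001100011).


Count differing positions: . . ^ ^ ^ ^ ^ ^ ^ ^ . ^ . ^ ^ . ^ = 12 differences

12


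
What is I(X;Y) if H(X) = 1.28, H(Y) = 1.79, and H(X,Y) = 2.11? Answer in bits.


I(X;Y) = H(X) + H(Y) - H(X,Y) = 1.28 + 1.79 - 2.11 = 0.96

0.96 bits


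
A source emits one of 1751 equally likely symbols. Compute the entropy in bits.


H = log2(n) = log2(1751) = 10.774

10.774 bits


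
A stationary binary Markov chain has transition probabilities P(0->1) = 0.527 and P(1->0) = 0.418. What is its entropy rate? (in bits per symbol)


Stationary distribution: pi_0 = p10/(p01+p10) = 0.4423, pi_1 = 0.5577. Entropy rate H' = pi_0*H(p01) + pi_1*H(p10) = 0.4423*0.9979 + 0.5577*0.9805 = 0.9882

0.9882 bits/symbol


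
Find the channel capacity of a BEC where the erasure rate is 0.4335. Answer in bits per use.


C = 1 - epsilon = 1 - 0.4335 = 0.5665

0.5665 bits


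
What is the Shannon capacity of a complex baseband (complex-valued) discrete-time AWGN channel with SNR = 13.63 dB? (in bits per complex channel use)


SNR_linear = 10^(13.63/10) = 23.0675; C = log2(1 + SNR_linear) = log2(1 + 23.0675) = 4.589

4.589 bits/channel use


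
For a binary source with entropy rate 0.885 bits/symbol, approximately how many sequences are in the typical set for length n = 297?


log2|A_typical| = nH = 297 * 0.885 = 262.845, so |A_typical| ~ 2^262.845 = 1.331e+79

1.331e+79


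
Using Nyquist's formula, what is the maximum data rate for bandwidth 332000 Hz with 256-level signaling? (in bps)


Rate = 2 * B * log2(M) = 2 * 332000 * 8.0 = 5312000.0

5312000.0 bps


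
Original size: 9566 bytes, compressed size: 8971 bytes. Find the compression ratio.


Ratio = original / compressed = 9566 / 8971 = 1.0663

1.0663


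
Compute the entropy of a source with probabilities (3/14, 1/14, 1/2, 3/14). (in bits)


H = -sum(p_i * log2(p_i)). Terms: -(3/14)*log2(3/14) = 0.476227; -(1/14)*log2(1/14) = 0.271954; -(1/2)*log2(1/2) = 0.500000; -(3/14)*log2(3/14) = 0.476227. H = 0.476227 + 0.271954 + 0.500000 + 0.476227 = 1.7244

1.7244 bits


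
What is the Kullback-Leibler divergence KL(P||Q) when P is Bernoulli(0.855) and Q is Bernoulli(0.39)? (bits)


KL = p*log2(p/q) + (1-p)*log2((1-p)/(1-q)) = 0.855*log2(0.855/0.39) + 0.145*log2(0.145/0.61) = 0.6677

0.6677 bits


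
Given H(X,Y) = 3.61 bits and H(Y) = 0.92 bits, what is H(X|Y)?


H(X|Y) = H(X,Y) - H(Y) = 3.61 - 0.92 = 2.69

2.69 bits


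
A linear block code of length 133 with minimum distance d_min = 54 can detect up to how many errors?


Detection capability = d_min - 1 = 54 - 1 = 53

53 errors


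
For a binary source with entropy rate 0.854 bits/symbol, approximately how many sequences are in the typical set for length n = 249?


log2|A_typical| = nH = 249 * 0.854 = 212.646, so |A_typical| ~ 2^212.646 = 1.030e+64

1.030e+64


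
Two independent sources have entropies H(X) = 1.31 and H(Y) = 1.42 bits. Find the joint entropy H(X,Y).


For independent variables, H(X,Y) = H(X) + H(Y) = 1.31 + 1.42 = 2.73

2.73 bits


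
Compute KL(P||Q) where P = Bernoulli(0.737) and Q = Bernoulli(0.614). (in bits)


KL = p*log2(p/q) + (1-p)*log2((1-p)/(1-q)) = 0.737*log2(0.737/0.614) + 0.263*log2(0.263/0.386) = 0.0486

0.0486 bits


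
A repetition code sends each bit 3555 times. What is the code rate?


Rate = k/n = 1/3555

1/3555


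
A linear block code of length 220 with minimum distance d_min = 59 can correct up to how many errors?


Correction capability = floor((d-1)/2) = floor((59-1)/2) = 29

29 errors


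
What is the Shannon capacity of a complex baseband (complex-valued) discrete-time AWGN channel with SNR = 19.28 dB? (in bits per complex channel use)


SNR_linear = 10^(19.28/10) = 84.7227; C = log2(1 + SNR_linear) = log2(1 + 84.7227) = 6.4216

6.4216 bits/channel use


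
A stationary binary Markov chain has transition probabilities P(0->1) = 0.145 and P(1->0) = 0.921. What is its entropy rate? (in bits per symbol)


Stationary distribution: pi_0 = p10/(p01+p10) = 0.864, pi_1 = 0.136. Entropy rate H' = pi_0*H(p01) + pi_1*H(p10) = 0.864*0.5972 + 0.136*0.3986 = 0.5702

0.5702 bits/symbol


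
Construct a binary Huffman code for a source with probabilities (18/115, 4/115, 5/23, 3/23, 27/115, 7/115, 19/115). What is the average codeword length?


Huffman construction (repeatedly merge the two least-probable nodes; each merge adds 1 bit to every symbol beneath it): 4/115 + 7/115 = 11/115; 11/115 + 3/23 = 26/115; 18/115 + 19/115 = 37/115; 5/23 + 26/115 = 51/115; 27/115 + 37/115 = 64/115; 51/115 + 64/115 = 1. Resulting codeword lengths (in the order the probabilities were given): (3, 4, 2, 3, 2, 4, 3). L_avg = sum(p_i * l_i) = 18/115*3 + 4/115*4 + 5/23*2 + 3/23*3 + 27/115*2 + 7/115*4 + 19/115*3 = 304/115 = 2.6435

2.6435 bits


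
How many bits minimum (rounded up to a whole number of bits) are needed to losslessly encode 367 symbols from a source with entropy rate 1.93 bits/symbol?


Minimum bits >= n * H = 367 * 1.93 = 708.31, rounded up to a whole number of bits = 709

709 bits


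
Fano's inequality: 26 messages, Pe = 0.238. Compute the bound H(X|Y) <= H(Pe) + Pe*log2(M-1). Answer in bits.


H(Pe) = -Pe*log2(Pe) - (1-Pe)*log2(1-Pe) = -0.238*log2(0.238) - 0.762*log2(0.762) = 0.492890 + 0.298808 = 0.7917. Pe*log2(M-1) = 0.238*log2(25) = 1.105238. Bound = H(Pe) + Pe*log2(M-1) = 0.492890 + 0.298808 + 1.105238 = 1.8969

1.8969 bits


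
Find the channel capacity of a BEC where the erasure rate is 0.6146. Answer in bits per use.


C = 1 - epsilon = 1 - 0.6146 = 0.3854

0.3854 bits


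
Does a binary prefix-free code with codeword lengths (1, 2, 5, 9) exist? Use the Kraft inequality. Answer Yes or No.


Kraft sum = sum(2^(-l_i)) = 0.7832, need <= 1. Result: satisfied (a binary prefix-free code with these lengths exists)

Yes


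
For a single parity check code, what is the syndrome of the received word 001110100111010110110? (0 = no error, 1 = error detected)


Syndrome = XOR of all bits = 0 XOR 0 XOR 1 XOR 1 XOR 1 XOR 0 XOR 1 XOR 0 XOR 0 XOR 1 XOR 1 XOR 1 XOR 0 XOR 1 XOR 0 XOR 1 XOR 1 XOR 0 XOR 1 XOR 1 XOR 0 = 0

0


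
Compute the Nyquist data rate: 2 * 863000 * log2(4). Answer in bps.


Rate = 2 * B * log2(M) = 2 * 863000 * 2.0 = 3452000.0

3452000.0 bps


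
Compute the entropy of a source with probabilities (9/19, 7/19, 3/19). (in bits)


H = -sum(p_i * log2(p_i)). Terms: -(9/19)*log2(9/19) = 0.510633; -(7/19)*log2(7/19) = 0.530737; -(3/19)*log2(3/19) = 0.420468. H = 0.510633 + 0.530737 + 0.420468 = 1.4618

1.4618 bits


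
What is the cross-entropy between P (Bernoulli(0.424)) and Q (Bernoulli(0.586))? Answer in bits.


H(P,Q) = -p*log2(q) - (1-p)*log2(1-q). -0.424*log2(0.586) = 0.326916; -0.576*log2(0.414) = 0.732843. H(P,Q) = 0.326916 + 0.732843 = 1.0598

1.0598 bits


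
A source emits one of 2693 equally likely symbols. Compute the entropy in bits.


H = log2(n) = log2(2693) = 11.395

11.395 bits


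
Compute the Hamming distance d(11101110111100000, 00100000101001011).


Count differing positions: ^ ^ . . ^ ^ ^ . . ^ . ^ . ^ . ^ ^ = 10 differences

10


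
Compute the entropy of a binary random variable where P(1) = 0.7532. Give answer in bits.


H = -p*log2(p) - (1-p)*log2(1-p). -0.7532*log2(0.7532) = 0.307980; -0.2468*log2(0.2468) = 0.498187. H = 0.307980 + 0.498187 = 0.8062

0.8062 bits


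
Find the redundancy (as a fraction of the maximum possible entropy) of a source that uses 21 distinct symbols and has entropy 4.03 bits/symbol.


H_max = log2(K) = log2(21) = 4.3923 bits/symbol. Redundancy = 1 - H/H_max = 1 - 4.03/4.3923 = 1 - 0.9175 = 0.0825

0.0825


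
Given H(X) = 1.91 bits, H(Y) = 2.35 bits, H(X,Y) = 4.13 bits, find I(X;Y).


I(X;Y) = H(X) + H(Y) - H(X,Y) = 1.91 + 2.35 - 4.13 = 0.13

0.13 bits


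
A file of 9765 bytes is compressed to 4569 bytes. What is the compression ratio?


Ratio = original / compressed = 9765 / 4569 = 2.1372

2.1372


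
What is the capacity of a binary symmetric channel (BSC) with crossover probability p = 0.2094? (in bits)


H(p) = -p*log2(p) - (1-p)*log2(1-p) = -0.2094*log2(0.2094) - 0.7906*log2(0.7906) = 0.472337 + 0.267998 = 0.7403. C = 1 - H(p) = 1 - 0.7403 = 0.2597

0.2597 bits


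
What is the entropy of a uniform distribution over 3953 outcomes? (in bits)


H = log2(n) = log2(3953) = 11.9487

11.9487 bits


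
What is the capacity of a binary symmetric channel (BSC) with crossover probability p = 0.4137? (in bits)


H(p) = -p*log2(p) - (1-p)*log2(1-p) = -0.4137*log2(0.4137) - 0.5863*log2(0.5863) = 0.526782 + 0.451620 = 0.9784. C = 1 - H(p) = 1 - 0.9784 = 0.0216

0.0216 bits


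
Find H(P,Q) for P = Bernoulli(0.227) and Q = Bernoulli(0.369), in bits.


H(P,Q) = -p*log2(q) - (1-p)*log2(1-q). -0.227*log2(0.369) = 0.326496; -0.773*log2(0.631) = 0.513495. H(P,Q) = 0.326496 + 0.513495 = 0.84

0.84 bits


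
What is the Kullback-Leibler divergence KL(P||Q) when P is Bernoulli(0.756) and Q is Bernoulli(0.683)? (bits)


KL = p*log2(p/q) + (1-p)*log2((1-p)/(1-q)) = 0.756*log2(0.756/0.683) + 0.244*log2(0.244/0.317) = 0.0186

0.0186 bits


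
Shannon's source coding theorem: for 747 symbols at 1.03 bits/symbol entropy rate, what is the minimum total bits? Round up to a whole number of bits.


Minimum bits >= n * H = 747 * 1.03 = 769.41, rounded up to a whole number of bits = 770

770 bits


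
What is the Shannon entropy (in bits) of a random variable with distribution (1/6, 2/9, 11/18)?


H = -sum(p_i * log2(p_i)). Terms: -(1/6)*log2(1/6) = 0.430827; -(2/9)*log2(2/9) = 0.482206; -(11/18)*log2(11/18) = 0.434190. H = 0.430827 + 0.482206 + 0.434190 = 1.3472

1.3472 bits


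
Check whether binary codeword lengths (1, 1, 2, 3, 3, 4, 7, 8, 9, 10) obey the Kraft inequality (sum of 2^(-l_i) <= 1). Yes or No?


Kraft sum = sum(2^(-l_i)) = 1.5771, need <= 1. Result: violated (a binary prefix-free code with these lengths cannot exist)

No


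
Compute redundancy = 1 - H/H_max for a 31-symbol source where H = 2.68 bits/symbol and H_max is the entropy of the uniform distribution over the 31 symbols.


H_max = log2(K) = log2(31) = 4.9542 bits/symbol. Redundancy = 1 - H/H_max = 1 - 2.68/4.9542 = 1 - 0.541 = 0.459

0.459


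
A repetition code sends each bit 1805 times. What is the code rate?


Rate = k/n = 1/1805

1/1805


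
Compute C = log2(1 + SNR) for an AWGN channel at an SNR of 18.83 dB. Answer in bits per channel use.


SNR_linear = 10^(18.83/10) = 76.3836; C = log2(1 + SNR_linear) = log2(1 + 76.3836) = 6.274

6.274 bits/channel use


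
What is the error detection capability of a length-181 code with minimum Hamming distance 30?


Detection capability = d_min - 1 = 30 - 1 = 29

29 errors


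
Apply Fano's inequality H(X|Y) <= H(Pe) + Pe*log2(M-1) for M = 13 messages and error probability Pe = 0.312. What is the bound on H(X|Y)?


H(Pe) = -Pe*log2(Pe) - (1-Pe)*log2(1-Pe) = -0.312*log2(0.312) - 0.688*log2(0.688) = 0.524279 + 0.371189 = 0.8955. Pe*log2(M-1) = 0.312*log2(12) = 1.118508. Bound = H(Pe) + Pe*log2(M-1) = 0.524279 + 0.371189 + 1.118508 = 2.014

2.014 bits


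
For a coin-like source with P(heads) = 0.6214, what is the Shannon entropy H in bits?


H = -p*log2(p) - (1-p)*log2(1-p). -0.6214*log2(0.6214) = 0.426533; -0.3786*log2(0.3786) = 0.530515. H = 0.426533 + 0.530515 = 0.957

0.957 bits


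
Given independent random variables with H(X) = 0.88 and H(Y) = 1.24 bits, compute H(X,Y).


For independent variables, H(X,Y) = H(X) + H(Y) = 0.88 + 1.24 = 2.12

2.12 bits


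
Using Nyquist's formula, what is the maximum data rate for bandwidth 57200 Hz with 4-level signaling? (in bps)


Rate = 2 * B * log2(M) = 2 * 57200 * 2.0 = 228800.0

228800.0 bps


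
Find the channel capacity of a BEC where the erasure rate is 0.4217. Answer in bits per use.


C = 1 - epsilon = 1 - 0.4217 = 0.5783

0.5783 bits


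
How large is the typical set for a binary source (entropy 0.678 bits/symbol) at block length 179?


log2|A_typical| = nH = 179 * 0.678 = 121.362, so |A_typical| ~ 2^121.362 = 3.417e+36

3.417e+36


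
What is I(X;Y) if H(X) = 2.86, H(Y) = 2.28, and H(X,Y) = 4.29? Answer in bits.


I(X;Y) = H(X) + H(Y) - H(X,Y) = 2.86 + 2.28 - 4.29 = 0.85

0.85 bits


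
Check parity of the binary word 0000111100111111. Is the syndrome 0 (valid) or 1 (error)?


Syndrome = XOR of all bits = 0 XOR 0 XOR 0 XOR 0 XOR 1 XOR 1 XOR 1 XOR 1 XOR 0 XOR 0 XOR 1 XOR 1 XOR 1 XOR 1 XOR 1 XOR 1 = 0

0


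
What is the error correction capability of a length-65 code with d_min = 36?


Correction capability = floor((d-1)/2) = floor((36-1)/2) = 17

17 errors


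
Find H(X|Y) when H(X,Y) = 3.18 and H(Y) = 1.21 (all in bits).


H(X|Y) = H(X,Y) - H(Y) = 3.18 - 1.21 = 1.97

1.97 bits


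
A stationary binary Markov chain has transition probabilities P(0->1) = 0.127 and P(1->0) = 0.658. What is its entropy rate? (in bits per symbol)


Stationary distribution: pi_0 = p10/(p01+p10) = 0.8382, pi_1 = 0.1618. Entropy rate H' = pi_0*H(p01) + pi_1*H(p10) = 0.8382*0.5492 + 0.1618*0.9267 = 0.6102

0.6102 bits/symbol


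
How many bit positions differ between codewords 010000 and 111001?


Count differing positions: ^ . ^ . . ^ = 3 differences

3


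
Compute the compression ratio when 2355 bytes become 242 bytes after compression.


Ratio = original / compressed = 2355 / 242 = 9.7314

9.7314


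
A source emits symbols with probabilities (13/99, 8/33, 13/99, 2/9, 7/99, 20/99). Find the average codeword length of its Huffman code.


Huffman construction (repeatedly merge the two least-probable nodes; each merge adds 1 bit to every symbol beneath it): 7/99 + 13/99 = 20/99; 13/99 + 20/99 = 1/3; 20/99 + 2/9 = 14/33; 8/33 + 1/3 = 19/33; 14/33 + 19/33 = 1. Resulting codeword lengths (in the order the probabilities were given): (3, 2, 3, 2, 3, 3). L_avg = sum(p_i * l_i) = 13/99*3 + 8/33*2 + 13/99*3 + 2/9*2 + 7/99*3 + 20/99*3 = 251/99 = 2.5354

2.5354 bits


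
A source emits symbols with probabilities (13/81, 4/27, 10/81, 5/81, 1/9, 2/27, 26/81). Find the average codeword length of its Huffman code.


Huffman construction (repeatedly merge the two least-probable nodes; each merge adds 1 bit to every symbol beneath it): 5/81 + 2/27 = 11/81; 1/9 + 10/81 = 19/81; 11/81 + 4/27 = 23/81; 13/81 + 19/81 = 32/81; 23/81 + 26/81 = 49/81; 32/81 + 49/81 = 1. Resulting codeword lengths (in the order the probabilities were given): (2, 3, 3, 4, 3, 4, 2). L_avg = sum(p_i * l_i) = 13/81*2 + 4/27*3 + 10/81*3 + 5/81*4 + 1/9*3 + 2/27*4 + 26/81*2 = 215/81 = 2.6543

2.6543 bits


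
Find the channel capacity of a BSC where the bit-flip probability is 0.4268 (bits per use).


H(p) = -p*log2(p) - (1-p)*log2(1-p) = -0.4268*log2(0.4268) - 0.5732*log2(0.5732) = 0.524267 + 0.460216 = 0.9845. C = 1 - H(p) = 1 - 0.9845 = 0.0155

0.0155 bits


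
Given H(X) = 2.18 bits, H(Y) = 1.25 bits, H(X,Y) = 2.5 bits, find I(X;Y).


I(X;Y) = H(X) + H(Y) - H(X,Y) = 2.18 + 1.25 - 2.5 = 0.93

0.93 bits


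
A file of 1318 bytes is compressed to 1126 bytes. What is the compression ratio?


Ratio = original / compressed = 1318 / 1126 = 1.1705

1.1705


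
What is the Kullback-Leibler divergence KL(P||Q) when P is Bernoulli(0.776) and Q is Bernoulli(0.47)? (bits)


KL = p*log2(p/q) + (1-p)*log2((1-p)/(1-q)) = 0.776*log2(0.776/0.47) + 0.224*log2(0.224/0.53) = 0.283

0.283 bits


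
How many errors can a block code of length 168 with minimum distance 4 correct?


Correction capability = floor((d-1)/2) = floor((4-1)/2) = 1

1 errors


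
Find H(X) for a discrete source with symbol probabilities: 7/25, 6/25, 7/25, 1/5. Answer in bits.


H = -sum(p_i * log2(p_i)). Terms: -(7/25)*log2(7/25) = 0.514220; -(6/25)*log2(6/25) = 0.494134; -(7/25)*log2(7/25) = 0.514220; -(1/5)*log2(1/5) = 0.464386. H = 0.514220 + 0.494134 + 0.514220 + 0.464386 = 1.987

1.987 bits


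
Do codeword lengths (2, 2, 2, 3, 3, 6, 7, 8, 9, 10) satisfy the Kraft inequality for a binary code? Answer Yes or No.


Kraft sum = sum(2^(-l_i)) = 1.0303, need <= 1. Result: violated (a binary prefix-free code with these lengths cannot exist)

No


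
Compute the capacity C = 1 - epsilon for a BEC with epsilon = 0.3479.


C = 1 - epsilon = 1 - 0.3479 = 0.6521

0.6521 bits


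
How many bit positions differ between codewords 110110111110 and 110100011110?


Count differing positions: . . . . ^ . ^ . . . . . = 2 differences

2


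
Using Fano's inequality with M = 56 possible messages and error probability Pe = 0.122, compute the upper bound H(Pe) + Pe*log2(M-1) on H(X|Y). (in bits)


H(Pe) = -Pe*log2(Pe) - (1-Pe)*log2(1-Pe) = -0.122*log2(0.122) - 0.878*log2(0.878) = 0.370276 + 0.164807 = 0.5351. Pe*log2(M-1) = 0.122*log2(55) = 0.705326. Bound = H(Pe) + Pe*log2(M-1) = 0.370276 + 0.164807 + 0.705326 = 1.2404

1.2404 bits


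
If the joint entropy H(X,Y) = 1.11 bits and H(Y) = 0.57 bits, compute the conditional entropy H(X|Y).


H(X|Y) = H(X,Y) - H(Y) = 1.11 - 0.57 = 0.54

0.54 bits


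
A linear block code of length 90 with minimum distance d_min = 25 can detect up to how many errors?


Detection capability = d_min - 1 = 25 - 1 = 24

24 errors


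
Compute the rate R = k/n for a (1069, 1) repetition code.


Rate = k/n = 1/1069

1/1069


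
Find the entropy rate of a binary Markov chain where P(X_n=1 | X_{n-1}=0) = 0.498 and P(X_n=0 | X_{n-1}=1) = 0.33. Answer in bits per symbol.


Stationary distribution: pi_0 = p10/(p01+p10) = 0.3986, pi_1 = 0.6014. Entropy rate H' = pi_0*H(p01) + pi_1*H(p10) = 0.3986*1.0 + 0.6014*0.9149 = 0.9488

0.9488 bits/symbol


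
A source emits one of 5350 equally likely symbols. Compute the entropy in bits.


H = log2(n) = log2(5350) = 12.3853

12.3853 bits


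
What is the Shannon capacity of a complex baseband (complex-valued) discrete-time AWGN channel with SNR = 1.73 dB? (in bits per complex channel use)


SNR_linear = 10^(1.73/10) = 1.4894; C = log2(1 + SNR_linear) = log2(1 + 1.4894) = 1.3158

1.3158 bits/channel use


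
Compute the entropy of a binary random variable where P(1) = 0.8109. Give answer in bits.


H = -p*log2(p) - (1-p)*log2(1-p). -0.8109*log2(0.8109) = 0.245219; -0.1891*log2(0.1891) = 0.454365. H = 0.245219 + 0.454365 = 0.6996

0.6996 bits


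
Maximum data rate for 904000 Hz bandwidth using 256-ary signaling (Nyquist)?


Rate = 2 * B * log2(M) = 2 * 904000 * 8.0 = 14464000.0

14464000.0 bps


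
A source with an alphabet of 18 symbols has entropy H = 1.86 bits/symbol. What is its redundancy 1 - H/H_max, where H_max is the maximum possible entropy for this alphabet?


H_max = log2(K) = log2(18) = 4.1699 bits/symbol. Redundancy = 1 - H/H_max = 1 - 1.86/4.1699 = 1 - 0.4461 = 0.5539

0.5539


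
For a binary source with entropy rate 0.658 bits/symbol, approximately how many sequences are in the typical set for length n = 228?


log2|A_typical| = nH = 228 * 0.658 = 150.024, so |A_typical| ~ 2^150.024 = 1.451e+45

1.451e+45


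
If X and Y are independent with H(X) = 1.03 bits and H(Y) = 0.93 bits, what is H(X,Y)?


For independent variables, H(X,Y) = H(X) + H(Y) = 1.03 + 0.93 = 1.96

1.96 bits


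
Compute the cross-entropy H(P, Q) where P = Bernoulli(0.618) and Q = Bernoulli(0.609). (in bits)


H(P,Q) = -p*log2(q) - (1-p)*log2(1-q). -0.618*log2(0.609) = 0.442170; -0.382*log2(0.391) = 0.517518. H(P,Q) = 0.442170 + 0.517518 = 0.9597

0.9597 bits


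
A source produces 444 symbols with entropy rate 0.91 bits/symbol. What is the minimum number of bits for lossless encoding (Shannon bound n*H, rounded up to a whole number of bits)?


Minimum bits >= n * H = 444 * 0.91 = 404.04, rounded up to a whole number of bits = 405

405 bits


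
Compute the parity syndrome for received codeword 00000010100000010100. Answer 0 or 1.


Syndrome = XOR of all bits = 0 XOR 0 XOR 0 XOR 0 XOR 0 XOR 0 XOR 1 XOR 0 XOR 1 XOR 0 XOR 0 XOR 0 XOR 0 XOR 0 XOR 0 XOR 1 XOR 0 XOR 1 XOR 0 XOR 0 = 0

0


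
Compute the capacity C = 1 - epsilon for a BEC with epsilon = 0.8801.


C = 1 - epsilon = 1 - 0.8801 = 0.1199

0.1199 bits


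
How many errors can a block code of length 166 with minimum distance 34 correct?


Correction capability = floor((d-1)/2) = floor((34-1)/2) = 16

16 errors


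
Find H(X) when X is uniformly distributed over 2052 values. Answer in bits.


H = log2(n) = log2(2052) = 11.0028

11.0028 bits


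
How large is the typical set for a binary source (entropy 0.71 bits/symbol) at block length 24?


log2|A_typical| = nH = 24 * 0.71 = 17.04, so |A_typical| ~ 2^17.04 = 1.348e+05

1.348e+05


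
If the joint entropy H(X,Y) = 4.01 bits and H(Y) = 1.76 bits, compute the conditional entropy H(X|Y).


H(X|Y) = H(X,Y) - H(Y) = 4.01 - 1.76 = 2.25

2.25 bits


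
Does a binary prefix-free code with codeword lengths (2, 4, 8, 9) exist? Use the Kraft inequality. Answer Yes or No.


Kraft sum = sum(2^(-l_i)) = 0.3184, need <= 1. Result: satisfied (a binary prefix-free code with these lengths exists)

Yes


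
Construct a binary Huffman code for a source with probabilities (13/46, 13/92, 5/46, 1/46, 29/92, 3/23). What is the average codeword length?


Huffman construction (repeatedly merge the two least-probable nodes; each merge adds 1 bit to every symbol beneath it): 1/46 + 5/46 = 3/23; 3/23 + 3/23 = 6/23; 13/92 + 6/23 = 37/92; 13/46 + 29/92 = 55/92; 37/92 + 55/92 = 1. Resulting codeword lengths (in the order the probabilities were given): (2, 2, 4, 4, 2, 3). L_avg = sum(p_i * l_i) = 13/46*2 + 13/92*2 + 5/46*4 + 1/46*4 + 29/92*2 + 3/23*3 = 55/23 = 2.3913

2.3913 bits


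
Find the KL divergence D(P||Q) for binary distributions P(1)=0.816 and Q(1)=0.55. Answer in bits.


KL = p*log2(p/q) + (1-p)*log2((1-p)/(1-q)) = 0.816*log2(0.816/0.55) + 0.184*log2(0.184/0.45) = 0.227

0.227 bits


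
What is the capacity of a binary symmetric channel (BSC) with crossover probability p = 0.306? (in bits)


H(p) = -p*log2(p) - (1-p)*log2(1-p) = -0.306*log2(0.306) - 0.694*log2(0.694) = 0.522769 + 0.365733 = 0.8885. C = 1 - H(p) = 1 - 0.8885 = 0.1115

0.1115 bits


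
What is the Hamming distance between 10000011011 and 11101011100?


Count differing positions: . ^ ^ . ^ . . . ^ ^ ^ = 6 differences

6


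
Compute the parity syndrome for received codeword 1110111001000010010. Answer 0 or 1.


Syndrome = XOR of all bits = 1 XOR 1 XOR 1 XOR 0 XOR 1 XOR 1 XOR 1 XOR 0 XOR 0 XOR 1 XOR 0 XOR 0 XOR 0 XOR 0 XOR 1 XOR 0 XOR 0 XOR 1 XOR 0 = 1

1


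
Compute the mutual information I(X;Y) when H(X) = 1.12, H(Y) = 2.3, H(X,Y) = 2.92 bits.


I(X;Y) = H(X) + H(Y) - H(X,Y) = 1.12 + 2.3 - 2.92 = 0.5

0.5 bits


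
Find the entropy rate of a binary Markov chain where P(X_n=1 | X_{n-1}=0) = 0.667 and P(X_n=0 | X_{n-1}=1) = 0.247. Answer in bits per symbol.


Stationary distribution: pi_0 = p10/(p01+p10) = 0.2702, pi_1 = 0.7298. Entropy rate H' = pi_0*H(p01) + pi_1*H(p10) = 0.2702*0.918 + 0.7298*0.8065 = 0.8366

0.8366 bits/symbol


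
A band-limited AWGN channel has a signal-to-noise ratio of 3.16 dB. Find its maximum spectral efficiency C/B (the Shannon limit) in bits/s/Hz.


SNR_linear = 10^(3.16/10) = 2.0701; C/B = log2(1 + SNR_linear) = log2(1 + 2.0701) = 1.6183

1.6183 bits/s/Hz


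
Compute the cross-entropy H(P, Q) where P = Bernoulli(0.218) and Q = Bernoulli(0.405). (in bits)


H(P,Q) = -p*log2(q) - (1-p)*log2(1-q). -0.218*log2(0.405) = 0.284273; -0.782*log2(0.595) = 0.585748. H(P,Q) = 0.284273 + 0.585748 = 0.87

0.87 bits


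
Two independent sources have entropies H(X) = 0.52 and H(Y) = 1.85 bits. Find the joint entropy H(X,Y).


For independent variables, H(X,Y) = H(X) + H(Y) = 0.52 + 1.85 = 2.37

2.37 bits


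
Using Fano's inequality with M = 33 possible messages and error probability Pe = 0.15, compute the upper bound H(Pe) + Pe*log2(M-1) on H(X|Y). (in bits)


H(Pe) = -Pe*log2(Pe) - (1-Pe)*log2(1-Pe) = -0.15*log2(0.15) - 0.85*log2(0.85) = 0.410545 + 0.199295 = 0.6098. Pe*log2(M-1) = 0.15*log2(32) = 0.750000. Bound = H(Pe) + Pe*log2(M-1) = 0.410545 + 0.199295 + 0.750000 = 1.3598

1.3598 bits


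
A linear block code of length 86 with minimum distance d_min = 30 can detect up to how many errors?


Detection capability = d_min - 1 = 30 - 1 = 29

29 errors


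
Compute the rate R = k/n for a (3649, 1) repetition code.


Rate = k/n = 1/3649

1/3649


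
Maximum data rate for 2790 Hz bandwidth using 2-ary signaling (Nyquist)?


Rate = 2 * B * log2(M) = 2 * 2790 * 1.0 = 5580.0

5580.0 bps


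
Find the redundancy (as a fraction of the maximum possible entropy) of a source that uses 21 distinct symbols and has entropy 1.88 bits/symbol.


H_max = log2(K) = log2(21) = 4.3923 bits/symbol. Redundancy = 1 - H/H_max = 1 - 1.88/4.3923 = 1 - 0.428 = 0.572

0.572


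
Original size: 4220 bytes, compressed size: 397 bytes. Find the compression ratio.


Ratio = original / compressed = 4220 / 397 = 10.6297

10.6297


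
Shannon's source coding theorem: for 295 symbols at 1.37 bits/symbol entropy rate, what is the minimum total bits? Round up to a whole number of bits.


Minimum bits >= n * H = 295 * 1.37 = 404.15, rounded up to a whole number of bits = 405

405 bits


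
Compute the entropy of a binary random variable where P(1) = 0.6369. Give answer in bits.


H = -p*log2(p) - (1-p)*log2(1-p). -0.6369*log2(0.6369) = 0.414534; -0.3631*log2(0.3631) = 0.530693. H = 0.414534 + 0.530693 = 0.9452

0.9452 bits


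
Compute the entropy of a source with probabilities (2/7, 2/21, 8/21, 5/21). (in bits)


H = -sum(p_i * log2(p_i)). Terms: -(2/7)*log2(2/7) = 0.516387; -(2/21)*log2(2/21) = 0.323078; -(8/21)*log2(8/21) = 0.530407; -(5/21)*log2(5/21) = 0.492950. H = 0.516387 + 0.323078 + 0.530407 + 0.492950 = 1.8628

1.8628 bits


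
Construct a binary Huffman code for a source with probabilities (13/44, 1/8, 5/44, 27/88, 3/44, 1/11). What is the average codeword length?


Huffman construction (repeatedly merge the two least-probable nodes; each merge adds 1 bit to every symbol beneath it): 3/44 + 1/11 = 7/44; 5/44 + 1/8 = 21/88; 7/44 + 21/88 = 35/88; 13/44 + 27/88 = 53/88; 35/88 + 53/88 = 1. Resulting codeword lengths (in the order the probabilities were given): (2, 3, 3, 2, 3, 3). L_avg = sum(p_i * l_i) = 13/44*2 + 1/8*3 + 5/44*3 + 27/88*2 + 3/44*3 + 1/11*3 = 211/88 = 2.3977

2.3977 bits


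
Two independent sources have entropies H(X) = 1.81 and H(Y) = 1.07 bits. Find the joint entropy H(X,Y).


For independent variables, H(X,Y) = H(X) + H(Y) = 1.81 + 1.07 = 2.88

2.88 bits


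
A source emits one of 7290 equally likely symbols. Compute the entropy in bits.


H = log2(n) = log2(7290) = 12.8317

12.8317 bits


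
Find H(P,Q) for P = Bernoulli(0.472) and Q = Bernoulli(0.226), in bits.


H(P,Q) = -p*log2(q) - (1-p)*log2(1-q). -0.472*log2(0.226) = 1.012726; -0.528*log2(0.774) = 0.195146. H(P,Q) = 1.012726 + 0.195146 = 1.2079

1.2079 bits


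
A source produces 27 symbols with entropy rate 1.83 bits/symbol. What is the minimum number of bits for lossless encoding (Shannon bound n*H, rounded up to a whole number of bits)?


Minimum bits >= n * H = 27 * 1.83 = 49.41, rounded up to a whole number of bits = 50

50 bits


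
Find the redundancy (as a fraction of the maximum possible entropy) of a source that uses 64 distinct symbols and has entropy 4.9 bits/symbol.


H_max = log2(K) = log2(64) = 6.0 bits/symbol. Redundancy = 1 - H/H_max = 1 - 4.9/6.0 = 1 - 0.8167 = 0.1833

0.1833


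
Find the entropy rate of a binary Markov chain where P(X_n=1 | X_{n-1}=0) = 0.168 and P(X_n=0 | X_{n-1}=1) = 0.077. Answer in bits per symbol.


Stationary distribution: pi_0 = p10/(p01+p10) = 0.3143, pi_1 = 0.6857. Entropy rate H' = pi_0*H(p01) + pi_1*H(p10) = 0.3143*0.6531 + 0.6857*0.3915 = 0.4737

0.4737 bits/symbol


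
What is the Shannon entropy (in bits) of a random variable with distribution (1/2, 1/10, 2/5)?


H = -sum(p_i * log2(p_i)). Terms: -(1/2)*log2(1/2) = 0.500000; -(1/10)*log2(1/10) = 0.332193; -(2/5)*log2(2/5) = 0.528771. H = 0.500000 + 0.332193 + 0.528771 = 1.361

1.361 bits


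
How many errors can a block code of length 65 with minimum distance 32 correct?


Correction capability = floor((d-1)/2) = floor((32-1)/2) = 15

15 errors


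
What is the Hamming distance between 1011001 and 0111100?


Count differing positions: ^ ^ . . ^ . ^ = 4 differences

4


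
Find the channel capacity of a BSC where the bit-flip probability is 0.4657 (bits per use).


H(p) = -p*log2(p) - (1-p)*log2(1-p) = -0.4657*log2(0.4657) - 0.5343*log2(0.5343) = 0.513447 + 0.483156 = 0.9966. C = 1 - H(p) = 1 - 0.9966 = 0.0034

0.0034 bits


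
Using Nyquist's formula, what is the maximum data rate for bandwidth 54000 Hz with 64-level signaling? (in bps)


Rate = 2 * B * log2(M) = 2 * 54000 * 6.0 = 648000.0

648000.0 bps


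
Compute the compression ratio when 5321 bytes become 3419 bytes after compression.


Ratio = original / compressed = 5321 / 3419 = 1.5563

1.5563


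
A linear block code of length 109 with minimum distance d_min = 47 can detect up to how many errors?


Detection capability = d_min - 1 = 47 - 1 = 46

46 errors


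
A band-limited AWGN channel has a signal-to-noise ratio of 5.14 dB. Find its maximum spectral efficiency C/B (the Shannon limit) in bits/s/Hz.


SNR_linear = 10^(5.14/10) = 3.2659; C/B = log2(1 + SNR_linear) = log2(1 + 3.2659) = 2.0928

2.0928 bits/s/Hz


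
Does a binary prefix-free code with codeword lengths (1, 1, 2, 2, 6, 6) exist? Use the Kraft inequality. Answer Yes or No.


Kraft sum = sum(2^(-l_i)) = 1.5312, need <= 1. Result: violated (a binary prefix-free code with these lengths cannot exist)

No


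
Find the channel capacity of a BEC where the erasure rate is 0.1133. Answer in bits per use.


C = 1 - epsilon = 1 - 0.1133 = 0.8867

0.8867 bits


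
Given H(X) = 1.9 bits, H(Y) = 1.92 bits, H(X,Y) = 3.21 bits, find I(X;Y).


I(X;Y) = H(X) + H(Y) - H(X,Y) = 1.9 + 1.92 - 3.21 = 0.61

0.61 bits


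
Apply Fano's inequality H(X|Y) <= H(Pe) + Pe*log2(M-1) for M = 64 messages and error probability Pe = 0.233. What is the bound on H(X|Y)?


H(Pe) = -Pe*log2(Pe) - (1-Pe)*log2(1-Pe) = -0.233*log2(0.233) - 0.767*log2(0.767) = 0.489672 + 0.293532 = 0.7832. Pe*log2(M-1) = 0.233*log2(63) = 1.392706. Bound = H(Pe) + Pe*log2(M-1) = 0.489672 + 0.293532 + 1.392706 = 2.1759

2.1759 bits


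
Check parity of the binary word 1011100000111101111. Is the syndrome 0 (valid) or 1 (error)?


Syndrome = XOR of all bits = 1 XOR 0 XOR 1 XOR 1 XOR 1 XOR 0 XOR 0 XOR 0 XOR 0 XOR 0 XOR 1 XOR 1 XOR 1 XOR 1 XOR 0 XOR 1 XOR 1 XOR 1 XOR 1 = 0

0


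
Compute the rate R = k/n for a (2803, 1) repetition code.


Rate = k/n = 1/2803

1/2803


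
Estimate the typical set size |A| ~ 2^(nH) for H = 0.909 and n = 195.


log2|A_typical| = nH = 195 * 0.909 = 177.255, so |A_typical| ~ 2^177.255 = 2.286e+53

2.286e+53


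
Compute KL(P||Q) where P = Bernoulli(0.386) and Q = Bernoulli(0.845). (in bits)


KL = p*log2(p/q) + (1-p)*log2((1-p)/(1-q)) = 0.386*log2(0.386/0.845) + 0.614*log2(0.614/0.155) = 0.7831

0.7831 bits


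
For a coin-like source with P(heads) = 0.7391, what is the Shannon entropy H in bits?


H = -p*log2(p) - (1-p)*log2(1-p). -0.7391*log2(0.7391) = 0.322365; -0.2609*log2(0.2609) = 0.505737. H = 0.322365 + 0.505737 = 0.8281

0.8281 bits


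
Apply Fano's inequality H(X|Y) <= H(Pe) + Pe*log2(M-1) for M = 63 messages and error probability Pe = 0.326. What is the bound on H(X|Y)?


H(Pe) = -Pe*log2(Pe) - (1-Pe)*log2(1-Pe) = -0.326*log2(0.326) - 0.674*log2(0.674) = 0.527160 + 0.383627 = 0.9108. Pe*log2(M-1) = 0.326*log2(62) = 1.941068. Bound = H(Pe) + Pe*log2(M-1) = 0.527160 + 0.383627 + 1.941068 = 2.8519

2.8519 bits


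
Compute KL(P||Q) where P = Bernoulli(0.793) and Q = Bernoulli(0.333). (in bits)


KL = p*log2(p/q) + (1-p)*log2((1-p)/(1-q)) = 0.793*log2(0.793/0.333) + 0.207*log2(0.207/0.667) = 0.6432

0.6432 bits


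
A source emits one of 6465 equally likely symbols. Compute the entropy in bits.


H = log2(n) = log2(6465) = 12.6584

12.6584 bits


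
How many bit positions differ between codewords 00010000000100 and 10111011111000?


Count differing positions: ^ . ^ . ^ . ^ ^ ^ ^ ^ ^ . . = 9 differences

9


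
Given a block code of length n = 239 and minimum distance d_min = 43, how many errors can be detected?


Detection capability = d_min - 1 = 43 - 1 = 42

42 errors


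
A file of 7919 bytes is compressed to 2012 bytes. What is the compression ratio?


Ratio = original / compressed = 7919 / 2012 = 3.9359

3.9359


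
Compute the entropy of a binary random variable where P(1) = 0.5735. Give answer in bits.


H = -p*log2(p) - (1-p)*log2(1-p). -0.5735*log2(0.5735) = 0.460024; -0.4265*log2(0.4265) = 0.524332. H = 0.460024 + 0.524332 = 0.9844

0.9844 bits


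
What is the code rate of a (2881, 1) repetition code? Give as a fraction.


Rate = k/n = 1/2881

1/2881


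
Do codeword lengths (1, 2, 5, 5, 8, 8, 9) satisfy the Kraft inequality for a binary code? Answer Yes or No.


Kraft sum = sum(2^(-l_i)) = 0.8223, need <= 1. Result: satisfied (a binary prefix-free code with these lengths exists)

Yes


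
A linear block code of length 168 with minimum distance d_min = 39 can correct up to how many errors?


Correction capability = floor((d-1)/2) = floor((39-1)/2) = 19

19 errors


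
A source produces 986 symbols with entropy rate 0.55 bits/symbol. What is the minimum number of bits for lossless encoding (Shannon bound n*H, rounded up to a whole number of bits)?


Minimum bits >= n * H = 986 * 0.55 = 542.3, rounded up to a whole number of bits = 543

543 bits


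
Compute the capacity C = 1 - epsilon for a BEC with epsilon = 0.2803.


C = 1 - epsilon = 1 - 0.2803 = 0.7197

0.7197 bits


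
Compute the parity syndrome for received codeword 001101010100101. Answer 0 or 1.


Syndrome = XOR of all bits = 0 XOR 0 XOR 1 XOR 1 XOR 0 XOR 1 XOR 0 XOR 1 XOR 0 XOR 1 XOR 0 XOR 0 XOR 1 XOR 0 XOR 1 = 1

1


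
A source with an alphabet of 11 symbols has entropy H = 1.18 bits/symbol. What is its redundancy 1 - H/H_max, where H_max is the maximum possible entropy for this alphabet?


H_max = log2(K) = log2(11) = 3.4594 bits/symbol. Redundancy = 1 - H/H_max = 1 - 1.18/3.4594 = 1 - 0.3411 = 0.6589

0.6589


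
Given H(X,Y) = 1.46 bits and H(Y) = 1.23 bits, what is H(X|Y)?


H(X|Y) = H(X,Y) - H(Y) = 1.46 - 1.23 = 0.23

0.23 bits


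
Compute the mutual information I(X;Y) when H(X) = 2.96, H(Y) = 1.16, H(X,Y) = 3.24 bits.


I(X;Y) = H(X) + H(Y) - H(X,Y) = 2.96 + 1.16 - 3.24 = 0.88

0.88 bits


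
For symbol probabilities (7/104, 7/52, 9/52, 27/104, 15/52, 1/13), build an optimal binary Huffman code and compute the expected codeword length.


Huffman construction (repeatedly merge the two least-probable nodes; each merge adds 1 bit to every symbol beneath it): 7/104 + 1/13 = 15/104; 7/52 + 15/104 = 29/104; 9/52 + 27/104 = 45/104; 29/104 + 15/52 = 59/104; 45/104 + 59/104 = 1. Resulting codeword lengths (in the order the probabilities were given): (4, 3, 2, 2, 2, 4). L_avg = sum(p_i * l_i) = 7/104*4 + 7/52*3 + 9/52*2 + 27/104*2 + 15/52*2 + 1/13*4 = 63/26 = 2.4231

2.4231 bits


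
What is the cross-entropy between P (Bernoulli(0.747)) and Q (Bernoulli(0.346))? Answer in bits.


H(P,Q) = -p*log2(q) - (1-p)*log2(1-q). -0.747*log2(0.346) = 1.143774; -0.253*log2(0.654) = 0.154997. H(P,Q) = 1.143774 + 0.154997 = 1.2988

1.2988 bits
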